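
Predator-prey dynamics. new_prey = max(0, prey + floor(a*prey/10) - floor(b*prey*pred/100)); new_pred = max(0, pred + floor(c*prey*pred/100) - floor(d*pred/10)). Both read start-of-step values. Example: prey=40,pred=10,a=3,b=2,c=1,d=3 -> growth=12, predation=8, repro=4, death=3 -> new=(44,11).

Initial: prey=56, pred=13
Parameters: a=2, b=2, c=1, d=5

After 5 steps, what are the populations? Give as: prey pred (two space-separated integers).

Step 1: prey: 56+11-14=53; pred: 13+7-6=14
Step 2: prey: 53+10-14=49; pred: 14+7-7=14
Step 3: prey: 49+9-13=45; pred: 14+6-7=13
Step 4: prey: 45+9-11=43; pred: 13+5-6=12
Step 5: prey: 43+8-10=41; pred: 12+5-6=11

Answer: 41 11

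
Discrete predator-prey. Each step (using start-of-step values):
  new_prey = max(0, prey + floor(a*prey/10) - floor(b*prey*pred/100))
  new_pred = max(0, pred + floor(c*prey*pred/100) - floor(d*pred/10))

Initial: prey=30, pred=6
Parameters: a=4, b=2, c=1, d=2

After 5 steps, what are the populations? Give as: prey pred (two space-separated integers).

Step 1: prey: 30+12-3=39; pred: 6+1-1=6
Step 2: prey: 39+15-4=50; pred: 6+2-1=7
Step 3: prey: 50+20-7=63; pred: 7+3-1=9
Step 4: prey: 63+25-11=77; pred: 9+5-1=13
Step 5: prey: 77+30-20=87; pred: 13+10-2=21

Answer: 87 21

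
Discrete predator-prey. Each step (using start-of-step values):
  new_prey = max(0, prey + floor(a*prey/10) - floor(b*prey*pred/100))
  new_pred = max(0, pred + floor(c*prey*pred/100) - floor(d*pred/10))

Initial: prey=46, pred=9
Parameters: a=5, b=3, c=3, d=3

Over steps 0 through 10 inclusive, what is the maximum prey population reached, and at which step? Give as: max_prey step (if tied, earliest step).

Step 1: prey: 46+23-12=57; pred: 9+12-2=19
Step 2: prey: 57+28-32=53; pred: 19+32-5=46
Step 3: prey: 53+26-73=6; pred: 46+73-13=106
Step 4: prey: 6+3-19=0; pred: 106+19-31=94
Step 5: prey: 0+0-0=0; pred: 94+0-28=66
Step 6: prey: 0+0-0=0; pred: 66+0-19=47
Step 7: prey: 0+0-0=0; pred: 47+0-14=33
Step 8: prey: 0+0-0=0; pred: 33+0-9=24
Step 9: prey: 0+0-0=0; pred: 24+0-7=17
Step 10: prey: 0+0-0=0; pred: 17+0-5=12
Max prey = 57 at step 1

Answer: 57 1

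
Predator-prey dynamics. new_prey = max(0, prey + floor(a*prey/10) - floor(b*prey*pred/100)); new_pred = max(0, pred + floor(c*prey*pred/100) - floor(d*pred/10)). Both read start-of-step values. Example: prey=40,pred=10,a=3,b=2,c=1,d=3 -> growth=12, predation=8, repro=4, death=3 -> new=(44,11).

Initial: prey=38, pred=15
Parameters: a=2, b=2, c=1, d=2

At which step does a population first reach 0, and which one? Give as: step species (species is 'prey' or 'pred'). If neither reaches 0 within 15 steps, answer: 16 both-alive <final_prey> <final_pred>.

Answer: 16 both-alive 9 5

Derivation:
Step 1: prey: 38+7-11=34; pred: 15+5-3=17
Step 2: prey: 34+6-11=29; pred: 17+5-3=19
Step 3: prey: 29+5-11=23; pred: 19+5-3=21
Step 4: prey: 23+4-9=18; pred: 21+4-4=21
Step 5: prey: 18+3-7=14; pred: 21+3-4=20
Step 6: prey: 14+2-5=11; pred: 20+2-4=18
Step 7: prey: 11+2-3=10; pred: 18+1-3=16
Step 8: prey: 10+2-3=9; pred: 16+1-3=14
Step 9: prey: 9+1-2=8; pred: 14+1-2=13
Step 10: prey: 8+1-2=7; pred: 13+1-2=12
Step 11: prey: 7+1-1=7; pred: 12+0-2=10
Step 12: prey: 7+1-1=7; pred: 10+0-2=8
Step 13: prey: 7+1-1=7; pred: 8+0-1=7
Step 14: prey: 7+1-0=8; pred: 7+0-1=6
Step 15: prey: 8+1-0=9; pred: 6+0-1=5
No extinction within 15 steps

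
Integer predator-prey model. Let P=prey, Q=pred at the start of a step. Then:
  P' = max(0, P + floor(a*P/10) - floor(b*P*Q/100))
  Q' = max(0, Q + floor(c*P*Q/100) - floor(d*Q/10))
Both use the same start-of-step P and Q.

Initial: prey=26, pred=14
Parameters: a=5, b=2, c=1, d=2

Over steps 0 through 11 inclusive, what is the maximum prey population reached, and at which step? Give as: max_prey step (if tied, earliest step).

Step 1: prey: 26+13-7=32; pred: 14+3-2=15
Step 2: prey: 32+16-9=39; pred: 15+4-3=16
Step 3: prey: 39+19-12=46; pred: 16+6-3=19
Step 4: prey: 46+23-17=52; pred: 19+8-3=24
Step 5: prey: 52+26-24=54; pred: 24+12-4=32
Step 6: prey: 54+27-34=47; pred: 32+17-6=43
Step 7: prey: 47+23-40=30; pred: 43+20-8=55
Step 8: prey: 30+15-33=12; pred: 55+16-11=60
Step 9: prey: 12+6-14=4; pred: 60+7-12=55
Step 10: prey: 4+2-4=2; pred: 55+2-11=46
Step 11: prey: 2+1-1=2; pred: 46+0-9=37
Max prey = 54 at step 5

Answer: 54 5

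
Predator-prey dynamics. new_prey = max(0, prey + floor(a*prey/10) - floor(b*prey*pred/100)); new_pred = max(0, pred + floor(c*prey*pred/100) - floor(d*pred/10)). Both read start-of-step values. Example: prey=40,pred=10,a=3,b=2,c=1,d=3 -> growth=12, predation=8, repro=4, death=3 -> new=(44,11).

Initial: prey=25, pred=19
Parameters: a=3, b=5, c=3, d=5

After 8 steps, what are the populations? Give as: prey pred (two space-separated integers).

Step 1: prey: 25+7-23=9; pred: 19+14-9=24
Step 2: prey: 9+2-10=1; pred: 24+6-12=18
Step 3: prey: 1+0-0=1; pred: 18+0-9=9
Step 4: prey: 1+0-0=1; pred: 9+0-4=5
Step 5: prey: 1+0-0=1; pred: 5+0-2=3
Step 6: prey: 1+0-0=1; pred: 3+0-1=2
Step 7: prey: 1+0-0=1; pred: 2+0-1=1
Step 8: prey: 1+0-0=1; pred: 1+0-0=1

Answer: 1 1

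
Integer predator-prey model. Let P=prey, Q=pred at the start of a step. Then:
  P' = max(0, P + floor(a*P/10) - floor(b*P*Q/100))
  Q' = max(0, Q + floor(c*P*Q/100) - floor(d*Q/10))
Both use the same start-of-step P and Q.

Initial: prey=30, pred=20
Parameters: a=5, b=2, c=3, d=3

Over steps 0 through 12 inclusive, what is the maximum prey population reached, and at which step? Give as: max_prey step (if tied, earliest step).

Step 1: prey: 30+15-12=33; pred: 20+18-6=32
Step 2: prey: 33+16-21=28; pred: 32+31-9=54
Step 3: prey: 28+14-30=12; pred: 54+45-16=83
Step 4: prey: 12+6-19=0; pred: 83+29-24=88
Step 5: prey: 0+0-0=0; pred: 88+0-26=62
Step 6: prey: 0+0-0=0; pred: 62+0-18=44
Step 7: prey: 0+0-0=0; pred: 44+0-13=31
Step 8: prey: 0+0-0=0; pred: 31+0-9=22
Step 9: prey: 0+0-0=0; pred: 22+0-6=16
Step 10: prey: 0+0-0=0; pred: 16+0-4=12
Step 11: prey: 0+0-0=0; pred: 12+0-3=9
Step 12: prey: 0+0-0=0; pred: 9+0-2=7
Max prey = 33 at step 1

Answer: 33 1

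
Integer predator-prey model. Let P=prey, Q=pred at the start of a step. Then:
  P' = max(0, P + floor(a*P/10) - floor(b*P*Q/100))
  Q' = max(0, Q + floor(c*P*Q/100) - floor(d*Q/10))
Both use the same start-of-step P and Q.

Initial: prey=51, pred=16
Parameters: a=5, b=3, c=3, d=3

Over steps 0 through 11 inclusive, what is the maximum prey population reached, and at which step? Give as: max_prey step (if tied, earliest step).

Step 1: prey: 51+25-24=52; pred: 16+24-4=36
Step 2: prey: 52+26-56=22; pred: 36+56-10=82
Step 3: prey: 22+11-54=0; pred: 82+54-24=112
Step 4: prey: 0+0-0=0; pred: 112+0-33=79
Step 5: prey: 0+0-0=0; pred: 79+0-23=56
Step 6: prey: 0+0-0=0; pred: 56+0-16=40
Step 7: prey: 0+0-0=0; pred: 40+0-12=28
Step 8: prey: 0+0-0=0; pred: 28+0-8=20
Step 9: prey: 0+0-0=0; pred: 20+0-6=14
Step 10: prey: 0+0-0=0; pred: 14+0-4=10
Step 11: prey: 0+0-0=0; pred: 10+0-3=7
Max prey = 52 at step 1

Answer: 52 1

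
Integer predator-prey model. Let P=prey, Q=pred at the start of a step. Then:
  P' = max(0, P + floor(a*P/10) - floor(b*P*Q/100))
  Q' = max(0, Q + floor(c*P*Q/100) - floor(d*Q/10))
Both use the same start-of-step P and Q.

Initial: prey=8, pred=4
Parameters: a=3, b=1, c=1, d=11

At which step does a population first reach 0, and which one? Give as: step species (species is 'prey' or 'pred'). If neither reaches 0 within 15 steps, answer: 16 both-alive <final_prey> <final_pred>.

Step 1: prey: 8+2-0=10; pred: 4+0-4=0
First extinction: pred at step 1

Answer: 1 pred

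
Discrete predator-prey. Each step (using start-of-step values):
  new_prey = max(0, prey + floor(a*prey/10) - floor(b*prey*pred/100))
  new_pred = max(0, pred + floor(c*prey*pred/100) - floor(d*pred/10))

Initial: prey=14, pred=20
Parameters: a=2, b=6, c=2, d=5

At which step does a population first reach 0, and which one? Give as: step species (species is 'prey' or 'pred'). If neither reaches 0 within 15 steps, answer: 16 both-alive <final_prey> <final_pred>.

Answer: 1 prey

Derivation:
Step 1: prey: 14+2-16=0; pred: 20+5-10=15
First extinction: prey at step 1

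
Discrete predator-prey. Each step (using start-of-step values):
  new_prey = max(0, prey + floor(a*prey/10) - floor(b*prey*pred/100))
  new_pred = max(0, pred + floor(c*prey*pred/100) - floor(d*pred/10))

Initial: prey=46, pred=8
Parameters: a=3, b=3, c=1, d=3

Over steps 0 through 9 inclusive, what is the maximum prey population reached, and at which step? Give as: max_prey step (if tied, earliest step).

Step 1: prey: 46+13-11=48; pred: 8+3-2=9
Step 2: prey: 48+14-12=50; pred: 9+4-2=11
Step 3: prey: 50+15-16=49; pred: 11+5-3=13
Step 4: prey: 49+14-19=44; pred: 13+6-3=16
Step 5: prey: 44+13-21=36; pred: 16+7-4=19
Step 6: prey: 36+10-20=26; pred: 19+6-5=20
Step 7: prey: 26+7-15=18; pred: 20+5-6=19
Step 8: prey: 18+5-10=13; pred: 19+3-5=17
Step 9: prey: 13+3-6=10; pred: 17+2-5=14
Max prey = 50 at step 2

Answer: 50 2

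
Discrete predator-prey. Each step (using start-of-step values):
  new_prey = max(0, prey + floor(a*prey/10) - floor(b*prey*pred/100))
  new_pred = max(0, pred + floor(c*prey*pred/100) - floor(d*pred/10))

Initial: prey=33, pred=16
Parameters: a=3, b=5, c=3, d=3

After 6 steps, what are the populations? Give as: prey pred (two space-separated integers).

Step 1: prey: 33+9-26=16; pred: 16+15-4=27
Step 2: prey: 16+4-21=0; pred: 27+12-8=31
Step 3: prey: 0+0-0=0; pred: 31+0-9=22
Step 4: prey: 0+0-0=0; pred: 22+0-6=16
Step 5: prey: 0+0-0=0; pred: 16+0-4=12
Step 6: prey: 0+0-0=0; pred: 12+0-3=9

Answer: 0 9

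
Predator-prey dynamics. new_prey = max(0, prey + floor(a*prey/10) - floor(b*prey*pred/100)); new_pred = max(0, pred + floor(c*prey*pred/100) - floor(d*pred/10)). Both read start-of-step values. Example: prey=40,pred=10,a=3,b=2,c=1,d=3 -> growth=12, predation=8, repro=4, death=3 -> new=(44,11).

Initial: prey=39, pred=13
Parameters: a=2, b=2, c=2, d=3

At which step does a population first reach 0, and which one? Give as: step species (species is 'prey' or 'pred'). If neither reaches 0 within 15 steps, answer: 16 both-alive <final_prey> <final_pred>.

Answer: 16 both-alive 1 3

Derivation:
Step 1: prey: 39+7-10=36; pred: 13+10-3=20
Step 2: prey: 36+7-14=29; pred: 20+14-6=28
Step 3: prey: 29+5-16=18; pred: 28+16-8=36
Step 4: prey: 18+3-12=9; pred: 36+12-10=38
Step 5: prey: 9+1-6=4; pred: 38+6-11=33
Step 6: prey: 4+0-2=2; pred: 33+2-9=26
Step 7: prey: 2+0-1=1; pred: 26+1-7=20
Step 8: prey: 1+0-0=1; pred: 20+0-6=14
Step 9: prey: 1+0-0=1; pred: 14+0-4=10
Step 10: prey: 1+0-0=1; pred: 10+0-3=7
Step 11: prey: 1+0-0=1; pred: 7+0-2=5
Step 12: prey: 1+0-0=1; pred: 5+0-1=4
Step 13: prey: 1+0-0=1; pred: 4+0-1=3
Step 14: prey: 1+0-0=1; pred: 3+0-0=3
Steps 15-15: state stable at prey=1, pred=3 (no change)
No extinction within 15 steps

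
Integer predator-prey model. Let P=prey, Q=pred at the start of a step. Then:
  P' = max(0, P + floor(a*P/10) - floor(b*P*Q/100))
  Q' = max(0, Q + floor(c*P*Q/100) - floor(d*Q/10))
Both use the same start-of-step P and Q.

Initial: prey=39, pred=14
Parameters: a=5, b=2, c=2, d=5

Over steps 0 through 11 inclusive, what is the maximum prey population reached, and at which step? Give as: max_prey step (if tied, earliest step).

Answer: 56 2

Derivation:
Step 1: prey: 39+19-10=48; pred: 14+10-7=17
Step 2: prey: 48+24-16=56; pred: 17+16-8=25
Step 3: prey: 56+28-28=56; pred: 25+28-12=41
Step 4: prey: 56+28-45=39; pred: 41+45-20=66
Step 5: prey: 39+19-51=7; pred: 66+51-33=84
Step 6: prey: 7+3-11=0; pred: 84+11-42=53
Step 7: prey: 0+0-0=0; pred: 53+0-26=27
Step 8: prey: 0+0-0=0; pred: 27+0-13=14
Step 9: prey: 0+0-0=0; pred: 14+0-7=7
Step 10: prey: 0+0-0=0; pred: 7+0-3=4
Step 11: prey: 0+0-0=0; pred: 4+0-2=2
Max prey = 56 at step 2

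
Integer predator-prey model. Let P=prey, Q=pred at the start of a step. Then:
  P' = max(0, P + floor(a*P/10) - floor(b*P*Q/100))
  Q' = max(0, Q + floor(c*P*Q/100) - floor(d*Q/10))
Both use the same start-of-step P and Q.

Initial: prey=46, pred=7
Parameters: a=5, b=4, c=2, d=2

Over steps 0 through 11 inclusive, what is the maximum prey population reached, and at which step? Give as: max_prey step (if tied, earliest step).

Step 1: prey: 46+23-12=57; pred: 7+6-1=12
Step 2: prey: 57+28-27=58; pred: 12+13-2=23
Step 3: prey: 58+29-53=34; pred: 23+26-4=45
Step 4: prey: 34+17-61=0; pred: 45+30-9=66
Step 5: prey: 0+0-0=0; pred: 66+0-13=53
Step 6: prey: 0+0-0=0; pred: 53+0-10=43
Step 7: prey: 0+0-0=0; pred: 43+0-8=35
Step 8: prey: 0+0-0=0; pred: 35+0-7=28
Step 9: prey: 0+0-0=0; pred: 28+0-5=23
Step 10: prey: 0+0-0=0; pred: 23+0-4=19
Step 11: prey: 0+0-0=0; pred: 19+0-3=16
Max prey = 58 at step 2

Answer: 58 2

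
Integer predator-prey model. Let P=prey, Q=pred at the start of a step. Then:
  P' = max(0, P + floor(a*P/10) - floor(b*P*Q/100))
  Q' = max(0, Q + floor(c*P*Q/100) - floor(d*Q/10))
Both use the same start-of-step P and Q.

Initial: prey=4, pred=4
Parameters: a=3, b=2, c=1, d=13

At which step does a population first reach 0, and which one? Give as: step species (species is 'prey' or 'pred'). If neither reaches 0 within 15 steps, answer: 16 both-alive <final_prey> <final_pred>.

Answer: 1 pred

Derivation:
Step 1: prey: 4+1-0=5; pred: 4+0-5=0
First extinction: pred at step 1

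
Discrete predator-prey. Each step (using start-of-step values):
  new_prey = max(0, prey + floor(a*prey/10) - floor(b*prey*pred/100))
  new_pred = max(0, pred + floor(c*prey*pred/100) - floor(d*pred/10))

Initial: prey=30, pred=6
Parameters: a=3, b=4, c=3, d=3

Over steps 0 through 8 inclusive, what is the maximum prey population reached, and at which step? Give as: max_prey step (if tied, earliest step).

Step 1: prey: 30+9-7=32; pred: 6+5-1=10
Step 2: prey: 32+9-12=29; pred: 10+9-3=16
Step 3: prey: 29+8-18=19; pred: 16+13-4=25
Step 4: prey: 19+5-19=5; pred: 25+14-7=32
Step 5: prey: 5+1-6=0; pred: 32+4-9=27
Step 6: prey: 0+0-0=0; pred: 27+0-8=19
Step 7: prey: 0+0-0=0; pred: 19+0-5=14
Step 8: prey: 0+0-0=0; pred: 14+0-4=10
Max prey = 32 at step 1

Answer: 32 1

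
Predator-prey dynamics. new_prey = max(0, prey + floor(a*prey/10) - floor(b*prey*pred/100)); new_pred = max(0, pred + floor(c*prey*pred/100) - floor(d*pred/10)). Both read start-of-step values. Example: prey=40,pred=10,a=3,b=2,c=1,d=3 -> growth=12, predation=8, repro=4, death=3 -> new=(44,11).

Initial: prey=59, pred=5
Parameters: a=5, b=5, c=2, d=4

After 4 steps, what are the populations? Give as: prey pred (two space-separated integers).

Step 1: prey: 59+29-14=74; pred: 5+5-2=8
Step 2: prey: 74+37-29=82; pred: 8+11-3=16
Step 3: prey: 82+41-65=58; pred: 16+26-6=36
Step 4: prey: 58+29-104=0; pred: 36+41-14=63

Answer: 0 63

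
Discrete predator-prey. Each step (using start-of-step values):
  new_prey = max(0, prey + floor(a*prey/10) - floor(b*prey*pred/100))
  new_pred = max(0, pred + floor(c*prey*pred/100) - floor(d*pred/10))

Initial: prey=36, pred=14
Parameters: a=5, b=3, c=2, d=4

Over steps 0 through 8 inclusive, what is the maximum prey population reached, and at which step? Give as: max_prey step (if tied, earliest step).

Step 1: prey: 36+18-15=39; pred: 14+10-5=19
Step 2: prey: 39+19-22=36; pred: 19+14-7=26
Step 3: prey: 36+18-28=26; pred: 26+18-10=34
Step 4: prey: 26+13-26=13; pred: 34+17-13=38
Step 5: prey: 13+6-14=5; pred: 38+9-15=32
Step 6: prey: 5+2-4=3; pred: 32+3-12=23
Step 7: prey: 3+1-2=2; pred: 23+1-9=15
Step 8: prey: 2+1-0=3; pred: 15+0-6=9
Max prey = 39 at step 1

Answer: 39 1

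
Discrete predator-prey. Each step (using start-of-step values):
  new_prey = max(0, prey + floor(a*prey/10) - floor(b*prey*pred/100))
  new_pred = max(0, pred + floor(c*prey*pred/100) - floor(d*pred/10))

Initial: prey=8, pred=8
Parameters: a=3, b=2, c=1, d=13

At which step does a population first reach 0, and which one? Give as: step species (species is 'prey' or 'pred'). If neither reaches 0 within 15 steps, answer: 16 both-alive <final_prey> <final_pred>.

Step 1: prey: 8+2-1=9; pred: 8+0-10=0
First extinction: pred at step 1

Answer: 1 pred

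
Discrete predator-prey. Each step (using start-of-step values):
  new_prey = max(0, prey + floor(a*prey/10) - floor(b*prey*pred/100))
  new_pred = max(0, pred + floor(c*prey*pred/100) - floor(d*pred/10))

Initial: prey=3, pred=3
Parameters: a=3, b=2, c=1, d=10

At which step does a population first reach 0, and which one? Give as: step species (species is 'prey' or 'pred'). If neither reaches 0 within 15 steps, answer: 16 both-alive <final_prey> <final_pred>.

Step 1: prey: 3+0-0=3; pred: 3+0-3=0
First extinction: pred at step 1

Answer: 1 pred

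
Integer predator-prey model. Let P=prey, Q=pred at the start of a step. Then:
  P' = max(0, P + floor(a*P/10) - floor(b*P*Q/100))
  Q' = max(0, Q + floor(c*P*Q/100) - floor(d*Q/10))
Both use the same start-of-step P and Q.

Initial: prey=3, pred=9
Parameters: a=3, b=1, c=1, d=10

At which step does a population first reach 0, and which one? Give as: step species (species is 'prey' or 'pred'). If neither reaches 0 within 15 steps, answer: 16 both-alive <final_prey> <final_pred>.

Step 1: prey: 3+0-0=3; pred: 9+0-9=0
First extinction: pred at step 1

Answer: 1 pred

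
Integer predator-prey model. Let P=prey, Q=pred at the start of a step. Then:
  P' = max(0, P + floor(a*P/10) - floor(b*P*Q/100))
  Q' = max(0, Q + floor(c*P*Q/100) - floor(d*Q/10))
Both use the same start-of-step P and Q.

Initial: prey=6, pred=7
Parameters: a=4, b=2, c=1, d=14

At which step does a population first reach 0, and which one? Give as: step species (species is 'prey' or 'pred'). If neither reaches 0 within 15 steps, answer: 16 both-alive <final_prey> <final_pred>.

Step 1: prey: 6+2-0=8; pred: 7+0-9=0
First extinction: pred at step 1

Answer: 1 pred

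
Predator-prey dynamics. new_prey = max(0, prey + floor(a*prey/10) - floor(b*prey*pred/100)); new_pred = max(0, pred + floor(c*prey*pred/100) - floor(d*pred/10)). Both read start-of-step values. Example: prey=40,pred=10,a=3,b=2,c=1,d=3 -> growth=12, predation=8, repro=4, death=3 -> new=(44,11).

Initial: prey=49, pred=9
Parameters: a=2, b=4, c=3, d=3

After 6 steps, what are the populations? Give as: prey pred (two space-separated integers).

Answer: 0 17

Derivation:
Step 1: prey: 49+9-17=41; pred: 9+13-2=20
Step 2: prey: 41+8-32=17; pred: 20+24-6=38
Step 3: prey: 17+3-25=0; pred: 38+19-11=46
Step 4: prey: 0+0-0=0; pred: 46+0-13=33
Step 5: prey: 0+0-0=0; pred: 33+0-9=24
Step 6: prey: 0+0-0=0; pred: 24+0-7=17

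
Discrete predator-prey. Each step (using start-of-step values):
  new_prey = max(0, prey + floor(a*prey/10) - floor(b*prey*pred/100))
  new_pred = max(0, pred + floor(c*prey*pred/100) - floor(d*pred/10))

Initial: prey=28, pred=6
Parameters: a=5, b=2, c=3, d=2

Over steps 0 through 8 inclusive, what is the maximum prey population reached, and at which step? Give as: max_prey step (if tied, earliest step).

Answer: 57 3

Derivation:
Step 1: prey: 28+14-3=39; pred: 6+5-1=10
Step 2: prey: 39+19-7=51; pred: 10+11-2=19
Step 3: prey: 51+25-19=57; pred: 19+29-3=45
Step 4: prey: 57+28-51=34; pred: 45+76-9=112
Step 5: prey: 34+17-76=0; pred: 112+114-22=204
Step 6: prey: 0+0-0=0; pred: 204+0-40=164
Step 7: prey: 0+0-0=0; pred: 164+0-32=132
Step 8: prey: 0+0-0=0; pred: 132+0-26=106
Max prey = 57 at step 3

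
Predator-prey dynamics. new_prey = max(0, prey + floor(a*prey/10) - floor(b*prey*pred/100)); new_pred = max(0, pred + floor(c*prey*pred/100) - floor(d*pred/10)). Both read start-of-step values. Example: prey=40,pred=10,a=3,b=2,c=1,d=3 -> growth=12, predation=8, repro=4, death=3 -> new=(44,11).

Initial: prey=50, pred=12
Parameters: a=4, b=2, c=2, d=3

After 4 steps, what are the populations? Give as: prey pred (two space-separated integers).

Step 1: prey: 50+20-12=58; pred: 12+12-3=21
Step 2: prey: 58+23-24=57; pred: 21+24-6=39
Step 3: prey: 57+22-44=35; pred: 39+44-11=72
Step 4: prey: 35+14-50=0; pred: 72+50-21=101

Answer: 0 101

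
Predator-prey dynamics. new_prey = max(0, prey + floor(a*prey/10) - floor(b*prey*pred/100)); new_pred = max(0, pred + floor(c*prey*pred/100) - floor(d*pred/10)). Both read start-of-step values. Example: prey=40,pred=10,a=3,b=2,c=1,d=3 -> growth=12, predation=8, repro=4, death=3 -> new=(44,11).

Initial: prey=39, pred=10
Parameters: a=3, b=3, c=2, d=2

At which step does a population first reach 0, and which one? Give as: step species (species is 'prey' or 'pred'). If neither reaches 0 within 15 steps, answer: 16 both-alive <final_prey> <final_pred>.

Answer: 5 prey

Derivation:
Step 1: prey: 39+11-11=39; pred: 10+7-2=15
Step 2: prey: 39+11-17=33; pred: 15+11-3=23
Step 3: prey: 33+9-22=20; pred: 23+15-4=34
Step 4: prey: 20+6-20=6; pred: 34+13-6=41
Step 5: prey: 6+1-7=0; pred: 41+4-8=37
First extinction: prey at step 5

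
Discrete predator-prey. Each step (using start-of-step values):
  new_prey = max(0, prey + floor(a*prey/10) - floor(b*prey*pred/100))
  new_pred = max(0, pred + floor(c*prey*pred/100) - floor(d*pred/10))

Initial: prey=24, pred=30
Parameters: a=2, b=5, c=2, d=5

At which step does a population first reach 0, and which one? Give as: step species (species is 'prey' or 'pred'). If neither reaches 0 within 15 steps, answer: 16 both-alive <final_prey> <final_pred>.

Answer: 1 prey

Derivation:
Step 1: prey: 24+4-36=0; pred: 30+14-15=29
First extinction: prey at step 1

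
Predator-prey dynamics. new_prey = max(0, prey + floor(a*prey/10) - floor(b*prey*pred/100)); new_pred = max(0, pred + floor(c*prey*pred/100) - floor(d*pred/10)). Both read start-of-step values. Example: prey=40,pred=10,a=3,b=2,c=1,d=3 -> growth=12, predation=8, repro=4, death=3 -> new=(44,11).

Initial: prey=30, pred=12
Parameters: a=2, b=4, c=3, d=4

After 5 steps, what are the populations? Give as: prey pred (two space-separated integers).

Step 1: prey: 30+6-14=22; pred: 12+10-4=18
Step 2: prey: 22+4-15=11; pred: 18+11-7=22
Step 3: prey: 11+2-9=4; pred: 22+7-8=21
Step 4: prey: 4+0-3=1; pred: 21+2-8=15
Step 5: prey: 1+0-0=1; pred: 15+0-6=9

Answer: 1 9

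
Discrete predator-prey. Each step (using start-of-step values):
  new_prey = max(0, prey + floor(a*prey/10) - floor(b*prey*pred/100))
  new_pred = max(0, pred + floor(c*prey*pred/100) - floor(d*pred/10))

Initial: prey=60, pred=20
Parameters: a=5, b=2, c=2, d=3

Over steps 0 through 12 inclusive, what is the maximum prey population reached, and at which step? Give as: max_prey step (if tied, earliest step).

Step 1: prey: 60+30-24=66; pred: 20+24-6=38
Step 2: prey: 66+33-50=49; pred: 38+50-11=77
Step 3: prey: 49+24-75=0; pred: 77+75-23=129
Step 4: prey: 0+0-0=0; pred: 129+0-38=91
Step 5: prey: 0+0-0=0; pred: 91+0-27=64
Step 6: prey: 0+0-0=0; pred: 64+0-19=45
Step 7: prey: 0+0-0=0; pred: 45+0-13=32
Step 8: prey: 0+0-0=0; pred: 32+0-9=23
Step 9: prey: 0+0-0=0; pred: 23+0-6=17
Step 10: prey: 0+0-0=0; pred: 17+0-5=12
Step 11: prey: 0+0-0=0; pred: 12+0-3=9
Step 12: prey: 0+0-0=0; pred: 9+0-2=7
Max prey = 66 at step 1

Answer: 66 1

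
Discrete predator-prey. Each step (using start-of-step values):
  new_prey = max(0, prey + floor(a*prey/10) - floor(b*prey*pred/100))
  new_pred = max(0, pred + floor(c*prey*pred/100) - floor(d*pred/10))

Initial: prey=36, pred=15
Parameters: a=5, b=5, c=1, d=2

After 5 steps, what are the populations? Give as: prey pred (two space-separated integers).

Answer: 5 14

Derivation:
Step 1: prey: 36+18-27=27; pred: 15+5-3=17
Step 2: prey: 27+13-22=18; pred: 17+4-3=18
Step 3: prey: 18+9-16=11; pred: 18+3-3=18
Step 4: prey: 11+5-9=7; pred: 18+1-3=16
Step 5: prey: 7+3-5=5; pred: 16+1-3=14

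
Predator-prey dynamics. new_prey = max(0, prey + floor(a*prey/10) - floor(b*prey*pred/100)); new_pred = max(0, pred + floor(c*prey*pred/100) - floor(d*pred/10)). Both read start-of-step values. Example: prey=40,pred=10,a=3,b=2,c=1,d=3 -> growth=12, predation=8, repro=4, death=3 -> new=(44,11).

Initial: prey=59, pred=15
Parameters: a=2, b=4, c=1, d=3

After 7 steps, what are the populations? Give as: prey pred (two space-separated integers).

Step 1: prey: 59+11-35=35; pred: 15+8-4=19
Step 2: prey: 35+7-26=16; pred: 19+6-5=20
Step 3: prey: 16+3-12=7; pred: 20+3-6=17
Step 4: prey: 7+1-4=4; pred: 17+1-5=13
Step 5: prey: 4+0-2=2; pred: 13+0-3=10
Step 6: prey: 2+0-0=2; pred: 10+0-3=7
Step 7: prey: 2+0-0=2; pred: 7+0-2=5

Answer: 2 5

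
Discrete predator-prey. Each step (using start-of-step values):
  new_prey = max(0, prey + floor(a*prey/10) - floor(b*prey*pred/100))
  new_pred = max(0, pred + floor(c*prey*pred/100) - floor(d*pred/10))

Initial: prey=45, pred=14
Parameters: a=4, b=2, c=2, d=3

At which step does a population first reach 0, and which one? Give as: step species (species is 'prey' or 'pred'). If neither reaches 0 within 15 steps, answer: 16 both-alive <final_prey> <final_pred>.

Step 1: prey: 45+18-12=51; pred: 14+12-4=22
Step 2: prey: 51+20-22=49; pred: 22+22-6=38
Step 3: prey: 49+19-37=31; pred: 38+37-11=64
Step 4: prey: 31+12-39=4; pred: 64+39-19=84
Step 5: prey: 4+1-6=0; pred: 84+6-25=65
First extinction: prey at step 5

Answer: 5 prey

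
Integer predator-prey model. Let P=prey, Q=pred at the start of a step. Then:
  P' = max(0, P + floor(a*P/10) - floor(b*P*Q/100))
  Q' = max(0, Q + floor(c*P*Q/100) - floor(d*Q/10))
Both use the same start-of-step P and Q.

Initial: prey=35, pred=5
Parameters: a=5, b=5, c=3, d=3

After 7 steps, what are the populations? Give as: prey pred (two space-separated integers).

Answer: 0 21

Derivation:
Step 1: prey: 35+17-8=44; pred: 5+5-1=9
Step 2: prey: 44+22-19=47; pred: 9+11-2=18
Step 3: prey: 47+23-42=28; pred: 18+25-5=38
Step 4: prey: 28+14-53=0; pred: 38+31-11=58
Step 5: prey: 0+0-0=0; pred: 58+0-17=41
Step 6: prey: 0+0-0=0; pred: 41+0-12=29
Step 7: prey: 0+0-0=0; pred: 29+0-8=21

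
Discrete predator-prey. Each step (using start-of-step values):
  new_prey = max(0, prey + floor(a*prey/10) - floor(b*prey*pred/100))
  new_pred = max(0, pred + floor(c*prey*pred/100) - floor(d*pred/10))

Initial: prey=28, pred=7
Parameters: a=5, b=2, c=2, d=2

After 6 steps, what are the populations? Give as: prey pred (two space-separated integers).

Step 1: prey: 28+14-3=39; pred: 7+3-1=9
Step 2: prey: 39+19-7=51; pred: 9+7-1=15
Step 3: prey: 51+25-15=61; pred: 15+15-3=27
Step 4: prey: 61+30-32=59; pred: 27+32-5=54
Step 5: prey: 59+29-63=25; pred: 54+63-10=107
Step 6: prey: 25+12-53=0; pred: 107+53-21=139

Answer: 0 139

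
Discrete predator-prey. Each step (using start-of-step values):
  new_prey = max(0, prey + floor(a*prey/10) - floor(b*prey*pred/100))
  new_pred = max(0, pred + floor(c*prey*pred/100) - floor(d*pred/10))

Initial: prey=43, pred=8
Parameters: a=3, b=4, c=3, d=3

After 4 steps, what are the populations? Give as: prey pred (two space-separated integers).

Step 1: prey: 43+12-13=42; pred: 8+10-2=16
Step 2: prey: 42+12-26=28; pred: 16+20-4=32
Step 3: prey: 28+8-35=1; pred: 32+26-9=49
Step 4: prey: 1+0-1=0; pred: 49+1-14=36

Answer: 0 36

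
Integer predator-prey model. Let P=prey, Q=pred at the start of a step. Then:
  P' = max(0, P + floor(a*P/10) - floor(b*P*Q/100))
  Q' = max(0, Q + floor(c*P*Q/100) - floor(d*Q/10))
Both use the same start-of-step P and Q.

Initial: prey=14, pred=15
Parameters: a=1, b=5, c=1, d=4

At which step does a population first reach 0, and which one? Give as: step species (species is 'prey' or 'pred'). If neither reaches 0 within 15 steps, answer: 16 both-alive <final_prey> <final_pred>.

Answer: 16 both-alive 2 2

Derivation:
Step 1: prey: 14+1-10=5; pred: 15+2-6=11
Step 2: prey: 5+0-2=3; pred: 11+0-4=7
Step 3: prey: 3+0-1=2; pred: 7+0-2=5
Step 4: prey: 2+0-0=2; pred: 5+0-2=3
Step 5: prey: 2+0-0=2; pred: 3+0-1=2
Step 6: prey: 2+0-0=2; pred: 2+0-0=2
Steps 7-15: state stable at prey=2, pred=2 (no change)
No extinction within 15 steps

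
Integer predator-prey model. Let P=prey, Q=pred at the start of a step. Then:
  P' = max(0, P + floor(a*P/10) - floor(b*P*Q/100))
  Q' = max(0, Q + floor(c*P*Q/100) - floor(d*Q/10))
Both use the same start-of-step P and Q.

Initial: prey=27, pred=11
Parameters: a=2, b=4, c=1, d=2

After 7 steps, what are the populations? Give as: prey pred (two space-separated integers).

Answer: 7 6

Derivation:
Step 1: prey: 27+5-11=21; pred: 11+2-2=11
Step 2: prey: 21+4-9=16; pred: 11+2-2=11
Step 3: prey: 16+3-7=12; pred: 11+1-2=10
Step 4: prey: 12+2-4=10; pred: 10+1-2=9
Step 5: prey: 10+2-3=9; pred: 9+0-1=8
Step 6: prey: 9+1-2=8; pred: 8+0-1=7
Step 7: prey: 8+1-2=7; pred: 7+0-1=6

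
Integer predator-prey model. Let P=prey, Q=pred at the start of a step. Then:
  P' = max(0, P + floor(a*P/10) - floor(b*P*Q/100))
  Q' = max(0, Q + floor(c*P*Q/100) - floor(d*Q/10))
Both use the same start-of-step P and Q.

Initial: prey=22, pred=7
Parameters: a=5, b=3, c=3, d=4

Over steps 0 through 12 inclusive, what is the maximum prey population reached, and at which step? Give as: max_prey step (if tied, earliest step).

Step 1: prey: 22+11-4=29; pred: 7+4-2=9
Step 2: prey: 29+14-7=36; pred: 9+7-3=13
Step 3: prey: 36+18-14=40; pred: 13+14-5=22
Step 4: prey: 40+20-26=34; pred: 22+26-8=40
Step 5: prey: 34+17-40=11; pred: 40+40-16=64
Step 6: prey: 11+5-21=0; pred: 64+21-25=60
Step 7: prey: 0+0-0=0; pred: 60+0-24=36
Step 8: prey: 0+0-0=0; pred: 36+0-14=22
Step 9: prey: 0+0-0=0; pred: 22+0-8=14
Step 10: prey: 0+0-0=0; pred: 14+0-5=9
Step 11: prey: 0+0-0=0; pred: 9+0-3=6
Step 12: prey: 0+0-0=0; pred: 6+0-2=4
Max prey = 40 at step 3

Answer: 40 3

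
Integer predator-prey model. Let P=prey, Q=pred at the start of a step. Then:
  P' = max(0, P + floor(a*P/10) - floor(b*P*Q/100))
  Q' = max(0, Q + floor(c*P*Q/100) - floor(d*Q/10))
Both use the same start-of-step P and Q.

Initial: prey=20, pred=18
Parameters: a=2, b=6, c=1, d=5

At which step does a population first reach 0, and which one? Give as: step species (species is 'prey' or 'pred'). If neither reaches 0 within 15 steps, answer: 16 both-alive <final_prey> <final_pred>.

Answer: 16 both-alive 1 1

Derivation:
Step 1: prey: 20+4-21=3; pred: 18+3-9=12
Step 2: prey: 3+0-2=1; pred: 12+0-6=6
Step 3: prey: 1+0-0=1; pred: 6+0-3=3
Step 4: prey: 1+0-0=1; pred: 3+0-1=2
Step 5: prey: 1+0-0=1; pred: 2+0-1=1
Step 6: prey: 1+0-0=1; pred: 1+0-0=1
Steps 7-15: state stable at prey=1, pred=1 (no change)
No extinction within 15 steps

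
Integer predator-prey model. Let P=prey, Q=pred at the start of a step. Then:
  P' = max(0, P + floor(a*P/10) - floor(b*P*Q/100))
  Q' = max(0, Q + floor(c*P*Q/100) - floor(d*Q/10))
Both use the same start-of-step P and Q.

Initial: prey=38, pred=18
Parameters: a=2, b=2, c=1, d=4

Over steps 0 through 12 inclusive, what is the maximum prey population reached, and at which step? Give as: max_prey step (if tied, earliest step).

Answer: 40 12

Derivation:
Step 1: prey: 38+7-13=32; pred: 18+6-7=17
Step 2: prey: 32+6-10=28; pred: 17+5-6=16
Step 3: prey: 28+5-8=25; pred: 16+4-6=14
Step 4: prey: 25+5-7=23; pred: 14+3-5=12
Step 5: prey: 23+4-5=22; pred: 12+2-4=10
Step 6: prey: 22+4-4=22; pred: 10+2-4=8
Step 7: prey: 22+4-3=23; pred: 8+1-3=6
Step 8: prey: 23+4-2=25; pred: 6+1-2=5
Step 9: prey: 25+5-2=28; pred: 5+1-2=4
Step 10: prey: 28+5-2=31; pred: 4+1-1=4
Step 11: prey: 31+6-2=35; pred: 4+1-1=4
Step 12: prey: 35+7-2=40; pred: 4+1-1=4
Max prey = 40 at step 12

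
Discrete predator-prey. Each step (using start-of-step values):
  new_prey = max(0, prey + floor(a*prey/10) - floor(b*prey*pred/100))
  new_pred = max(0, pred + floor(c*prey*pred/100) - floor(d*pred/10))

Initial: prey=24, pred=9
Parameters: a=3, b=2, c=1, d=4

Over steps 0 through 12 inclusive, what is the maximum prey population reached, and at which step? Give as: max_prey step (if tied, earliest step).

Answer: 80 10

Derivation:
Step 1: prey: 24+7-4=27; pred: 9+2-3=8
Step 2: prey: 27+8-4=31; pred: 8+2-3=7
Step 3: prey: 31+9-4=36; pred: 7+2-2=7
Step 4: prey: 36+10-5=41; pred: 7+2-2=7
Step 5: prey: 41+12-5=48; pred: 7+2-2=7
Step 6: prey: 48+14-6=56; pred: 7+3-2=8
Step 7: prey: 56+16-8=64; pred: 8+4-3=9
Step 8: prey: 64+19-11=72; pred: 9+5-3=11
Step 9: prey: 72+21-15=78; pred: 11+7-4=14
Step 10: prey: 78+23-21=80; pred: 14+10-5=19
Step 11: prey: 80+24-30=74; pred: 19+15-7=27
Step 12: prey: 74+22-39=57; pred: 27+19-10=36
Max prey = 80 at step 10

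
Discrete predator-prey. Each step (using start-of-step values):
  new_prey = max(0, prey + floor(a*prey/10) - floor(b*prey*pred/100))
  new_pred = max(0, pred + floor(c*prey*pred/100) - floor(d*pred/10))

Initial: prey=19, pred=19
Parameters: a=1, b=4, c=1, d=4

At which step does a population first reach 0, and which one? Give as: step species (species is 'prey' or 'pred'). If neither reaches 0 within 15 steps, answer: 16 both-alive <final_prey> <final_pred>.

Answer: 16 both-alive 2 2

Derivation:
Step 1: prey: 19+1-14=6; pred: 19+3-7=15
Step 2: prey: 6+0-3=3; pred: 15+0-6=9
Step 3: prey: 3+0-1=2; pred: 9+0-3=6
Step 4: prey: 2+0-0=2; pred: 6+0-2=4
Step 5: prey: 2+0-0=2; pred: 4+0-1=3
Step 6: prey: 2+0-0=2; pred: 3+0-1=2
Step 7: prey: 2+0-0=2; pred: 2+0-0=2
Steps 8-15: state stable at prey=2, pred=2 (no change)
No extinction within 15 steps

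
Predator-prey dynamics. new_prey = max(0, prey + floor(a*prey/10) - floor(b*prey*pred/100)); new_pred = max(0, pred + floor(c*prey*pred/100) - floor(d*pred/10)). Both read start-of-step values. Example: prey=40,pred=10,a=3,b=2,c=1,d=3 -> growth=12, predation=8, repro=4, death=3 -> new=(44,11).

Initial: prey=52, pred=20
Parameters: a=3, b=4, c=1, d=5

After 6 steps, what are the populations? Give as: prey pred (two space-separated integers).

Step 1: prey: 52+15-41=26; pred: 20+10-10=20
Step 2: prey: 26+7-20=13; pred: 20+5-10=15
Step 3: prey: 13+3-7=9; pred: 15+1-7=9
Step 4: prey: 9+2-3=8; pred: 9+0-4=5
Step 5: prey: 8+2-1=9; pred: 5+0-2=3
Step 6: prey: 9+2-1=10; pred: 3+0-1=2

Answer: 10 2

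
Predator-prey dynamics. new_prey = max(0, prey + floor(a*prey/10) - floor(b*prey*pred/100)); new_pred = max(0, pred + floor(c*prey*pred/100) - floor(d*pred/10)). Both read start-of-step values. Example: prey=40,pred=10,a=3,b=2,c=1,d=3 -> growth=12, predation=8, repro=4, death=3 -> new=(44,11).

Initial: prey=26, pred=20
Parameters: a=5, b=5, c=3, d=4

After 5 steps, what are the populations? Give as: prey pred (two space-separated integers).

Answer: 1 7

Derivation:
Step 1: prey: 26+13-26=13; pred: 20+15-8=27
Step 2: prey: 13+6-17=2; pred: 27+10-10=27
Step 3: prey: 2+1-2=1; pred: 27+1-10=18
Step 4: prey: 1+0-0=1; pred: 18+0-7=11
Step 5: prey: 1+0-0=1; pred: 11+0-4=7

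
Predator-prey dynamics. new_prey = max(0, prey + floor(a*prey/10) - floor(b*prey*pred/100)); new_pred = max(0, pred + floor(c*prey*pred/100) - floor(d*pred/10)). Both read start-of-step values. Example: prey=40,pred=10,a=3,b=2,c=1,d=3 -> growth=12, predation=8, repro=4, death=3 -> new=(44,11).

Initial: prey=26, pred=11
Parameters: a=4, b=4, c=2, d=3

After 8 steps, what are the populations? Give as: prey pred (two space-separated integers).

Answer: 3 9

Derivation:
Step 1: prey: 26+10-11=25; pred: 11+5-3=13
Step 2: prey: 25+10-13=22; pred: 13+6-3=16
Step 3: prey: 22+8-14=16; pred: 16+7-4=19
Step 4: prey: 16+6-12=10; pred: 19+6-5=20
Step 5: prey: 10+4-8=6; pred: 20+4-6=18
Step 6: prey: 6+2-4=4; pred: 18+2-5=15
Step 7: prey: 4+1-2=3; pred: 15+1-4=12
Step 8: prey: 3+1-1=3; pred: 12+0-3=9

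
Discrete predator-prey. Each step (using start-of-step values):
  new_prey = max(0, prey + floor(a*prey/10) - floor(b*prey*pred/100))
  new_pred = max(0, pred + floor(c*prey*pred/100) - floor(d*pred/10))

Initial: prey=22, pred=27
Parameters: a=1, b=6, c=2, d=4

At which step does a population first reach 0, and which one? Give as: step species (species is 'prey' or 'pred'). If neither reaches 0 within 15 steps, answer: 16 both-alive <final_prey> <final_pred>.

Step 1: prey: 22+2-35=0; pred: 27+11-10=28
First extinction: prey at step 1

Answer: 1 prey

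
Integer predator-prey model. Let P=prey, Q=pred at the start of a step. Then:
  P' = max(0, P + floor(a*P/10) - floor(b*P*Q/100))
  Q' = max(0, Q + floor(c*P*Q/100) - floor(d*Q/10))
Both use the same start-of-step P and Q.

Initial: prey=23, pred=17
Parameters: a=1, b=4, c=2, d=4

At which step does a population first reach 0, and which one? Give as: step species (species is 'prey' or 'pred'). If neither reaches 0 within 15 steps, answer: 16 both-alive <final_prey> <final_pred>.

Step 1: prey: 23+2-15=10; pred: 17+7-6=18
Step 2: prey: 10+1-7=4; pred: 18+3-7=14
Step 3: prey: 4+0-2=2; pred: 14+1-5=10
Step 4: prey: 2+0-0=2; pred: 10+0-4=6
Step 5: prey: 2+0-0=2; pred: 6+0-2=4
Step 6: prey: 2+0-0=2; pred: 4+0-1=3
Step 7: prey: 2+0-0=2; pred: 3+0-1=2
Step 8: prey: 2+0-0=2; pred: 2+0-0=2
Steps 9-15: state stable at prey=2, pred=2 (no change)
No extinction within 15 steps

Answer: 16 both-alive 2 2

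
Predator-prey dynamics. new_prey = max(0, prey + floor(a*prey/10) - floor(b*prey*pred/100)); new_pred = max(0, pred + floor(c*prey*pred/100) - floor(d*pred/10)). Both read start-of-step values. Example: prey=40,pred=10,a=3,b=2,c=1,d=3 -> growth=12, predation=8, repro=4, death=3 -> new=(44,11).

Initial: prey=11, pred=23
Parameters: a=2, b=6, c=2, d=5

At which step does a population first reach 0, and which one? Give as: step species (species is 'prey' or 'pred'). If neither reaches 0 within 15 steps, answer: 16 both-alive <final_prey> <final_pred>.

Step 1: prey: 11+2-15=0; pred: 23+5-11=17
First extinction: prey at step 1

Answer: 1 prey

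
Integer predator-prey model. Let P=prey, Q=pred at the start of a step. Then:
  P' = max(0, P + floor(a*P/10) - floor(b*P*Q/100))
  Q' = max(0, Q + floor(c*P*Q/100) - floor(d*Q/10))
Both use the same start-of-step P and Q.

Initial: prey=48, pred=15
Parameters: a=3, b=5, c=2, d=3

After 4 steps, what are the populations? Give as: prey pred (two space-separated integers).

Answer: 0 16

Derivation:
Step 1: prey: 48+14-36=26; pred: 15+14-4=25
Step 2: prey: 26+7-32=1; pred: 25+13-7=31
Step 3: prey: 1+0-1=0; pred: 31+0-9=22
Step 4: prey: 0+0-0=0; pred: 22+0-6=16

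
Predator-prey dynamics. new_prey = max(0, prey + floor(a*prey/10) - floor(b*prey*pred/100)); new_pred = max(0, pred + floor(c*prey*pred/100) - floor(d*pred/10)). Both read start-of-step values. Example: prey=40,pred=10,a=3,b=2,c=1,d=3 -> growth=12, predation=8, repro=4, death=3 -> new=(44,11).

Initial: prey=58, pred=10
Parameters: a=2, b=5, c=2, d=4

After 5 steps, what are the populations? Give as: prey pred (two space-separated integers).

Answer: 0 8

Derivation:
Step 1: prey: 58+11-29=40; pred: 10+11-4=17
Step 2: prey: 40+8-34=14; pred: 17+13-6=24
Step 3: prey: 14+2-16=0; pred: 24+6-9=21
Step 4: prey: 0+0-0=0; pred: 21+0-8=13
Step 5: prey: 0+0-0=0; pred: 13+0-5=8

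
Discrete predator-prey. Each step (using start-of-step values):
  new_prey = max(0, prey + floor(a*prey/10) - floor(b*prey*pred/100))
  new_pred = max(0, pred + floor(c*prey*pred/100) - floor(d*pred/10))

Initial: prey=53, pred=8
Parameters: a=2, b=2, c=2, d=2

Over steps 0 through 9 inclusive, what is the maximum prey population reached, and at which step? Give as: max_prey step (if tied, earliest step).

Step 1: prey: 53+10-8=55; pred: 8+8-1=15
Step 2: prey: 55+11-16=50; pred: 15+16-3=28
Step 3: prey: 50+10-28=32; pred: 28+28-5=51
Step 4: prey: 32+6-32=6; pred: 51+32-10=73
Step 5: prey: 6+1-8=0; pred: 73+8-14=67
Step 6: prey: 0+0-0=0; pred: 67+0-13=54
Step 7: prey: 0+0-0=0; pred: 54+0-10=44
Step 8: prey: 0+0-0=0; pred: 44+0-8=36
Step 9: prey: 0+0-0=0; pred: 36+0-7=29
Max prey = 55 at step 1

Answer: 55 1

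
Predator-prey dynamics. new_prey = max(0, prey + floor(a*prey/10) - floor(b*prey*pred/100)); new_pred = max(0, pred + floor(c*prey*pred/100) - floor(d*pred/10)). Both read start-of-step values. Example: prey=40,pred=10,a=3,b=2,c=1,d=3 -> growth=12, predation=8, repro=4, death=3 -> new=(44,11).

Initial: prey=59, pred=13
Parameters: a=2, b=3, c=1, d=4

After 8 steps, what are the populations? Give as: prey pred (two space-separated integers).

Answer: 16 4

Derivation:
Step 1: prey: 59+11-23=47; pred: 13+7-5=15
Step 2: prey: 47+9-21=35; pred: 15+7-6=16
Step 3: prey: 35+7-16=26; pred: 16+5-6=15
Step 4: prey: 26+5-11=20; pred: 15+3-6=12
Step 5: prey: 20+4-7=17; pred: 12+2-4=10
Step 6: prey: 17+3-5=15; pred: 10+1-4=7
Step 7: prey: 15+3-3=15; pred: 7+1-2=6
Step 8: prey: 15+3-2=16; pred: 6+0-2=4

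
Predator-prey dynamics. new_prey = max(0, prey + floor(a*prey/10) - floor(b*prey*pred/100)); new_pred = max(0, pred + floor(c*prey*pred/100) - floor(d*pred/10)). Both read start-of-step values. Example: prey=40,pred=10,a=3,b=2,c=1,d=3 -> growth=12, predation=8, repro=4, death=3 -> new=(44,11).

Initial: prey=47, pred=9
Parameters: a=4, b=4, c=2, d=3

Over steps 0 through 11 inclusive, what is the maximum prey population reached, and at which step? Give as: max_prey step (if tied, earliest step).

Step 1: prey: 47+18-16=49; pred: 9+8-2=15
Step 2: prey: 49+19-29=39; pred: 15+14-4=25
Step 3: prey: 39+15-39=15; pred: 25+19-7=37
Step 4: prey: 15+6-22=0; pred: 37+11-11=37
Step 5: prey: 0+0-0=0; pred: 37+0-11=26
Step 6: prey: 0+0-0=0; pred: 26+0-7=19
Step 7: prey: 0+0-0=0; pred: 19+0-5=14
Step 8: prey: 0+0-0=0; pred: 14+0-4=10
Step 9: prey: 0+0-0=0; pred: 10+0-3=7
Step 10: prey: 0+0-0=0; pred: 7+0-2=5
Step 11: prey: 0+0-0=0; pred: 5+0-1=4
Max prey = 49 at step 1

Answer: 49 1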